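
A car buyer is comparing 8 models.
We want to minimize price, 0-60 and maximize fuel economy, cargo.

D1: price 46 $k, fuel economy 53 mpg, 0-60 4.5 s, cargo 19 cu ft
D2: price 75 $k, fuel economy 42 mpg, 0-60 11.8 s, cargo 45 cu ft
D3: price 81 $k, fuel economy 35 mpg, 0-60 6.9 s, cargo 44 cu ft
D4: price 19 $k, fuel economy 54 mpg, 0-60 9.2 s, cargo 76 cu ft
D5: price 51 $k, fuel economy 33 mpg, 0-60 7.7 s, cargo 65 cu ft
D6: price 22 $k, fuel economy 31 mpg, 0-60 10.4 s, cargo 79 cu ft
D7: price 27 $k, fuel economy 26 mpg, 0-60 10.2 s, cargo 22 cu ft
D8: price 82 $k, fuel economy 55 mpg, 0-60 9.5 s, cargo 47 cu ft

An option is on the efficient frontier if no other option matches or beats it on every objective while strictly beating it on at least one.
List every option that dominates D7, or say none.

D4: price 19≤27, fuel economy 54≥26, 0-60 9.2≤10.2, cargo 76≥22 — dominates D7.
Others (D1, D2, D3, D5, D6, D8) are each worse than D7 on at least one objective.

D4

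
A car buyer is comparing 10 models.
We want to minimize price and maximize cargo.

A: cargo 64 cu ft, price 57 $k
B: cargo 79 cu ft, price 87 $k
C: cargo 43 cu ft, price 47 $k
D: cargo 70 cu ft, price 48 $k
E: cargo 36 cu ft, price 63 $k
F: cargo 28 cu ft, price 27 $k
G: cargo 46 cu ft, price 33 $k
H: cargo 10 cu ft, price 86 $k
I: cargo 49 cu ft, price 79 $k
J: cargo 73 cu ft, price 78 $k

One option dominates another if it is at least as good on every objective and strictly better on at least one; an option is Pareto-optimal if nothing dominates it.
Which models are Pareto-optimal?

A: dominated by D (cargo 70≥64, price 48≤57).
B: not dominated (best cargo).
C: dominated by G (cargo 46≥43, price 33≤47).
D: not dominated.
E: dominated by A (cargo 64≥36, price 57≤63).
F: not dominated (best price).
G: not dominated.
H: dominated by A (cargo 64≥10, price 57≤86).
I: dominated by A (cargo 64≥49, price 57≤79).
J: not dominated.

B, D, F, G, J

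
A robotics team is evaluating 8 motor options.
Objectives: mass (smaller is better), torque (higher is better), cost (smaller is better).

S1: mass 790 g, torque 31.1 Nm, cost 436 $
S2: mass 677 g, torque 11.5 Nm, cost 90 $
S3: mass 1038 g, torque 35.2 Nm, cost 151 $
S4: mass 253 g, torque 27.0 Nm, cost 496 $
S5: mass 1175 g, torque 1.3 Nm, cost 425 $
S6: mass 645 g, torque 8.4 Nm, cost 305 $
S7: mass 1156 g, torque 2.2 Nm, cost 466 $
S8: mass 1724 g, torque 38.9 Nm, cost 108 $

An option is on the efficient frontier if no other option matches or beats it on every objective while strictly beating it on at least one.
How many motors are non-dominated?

S1: not dominated.
S2: not dominated (best cost).
S3: not dominated.
S4: not dominated (best mass).
S5: dominated by S2 (mass 677≤1175, torque 11.5≥1.3, cost 90≤425).
S6: not dominated.
S7: dominated by S1 (mass 790≤1156, torque 31.1≥2.2, cost 436≤466).
S8: not dominated (best torque).
Pareto-optimal: S1, S2, S3, S4, S6, S8 → 6.

6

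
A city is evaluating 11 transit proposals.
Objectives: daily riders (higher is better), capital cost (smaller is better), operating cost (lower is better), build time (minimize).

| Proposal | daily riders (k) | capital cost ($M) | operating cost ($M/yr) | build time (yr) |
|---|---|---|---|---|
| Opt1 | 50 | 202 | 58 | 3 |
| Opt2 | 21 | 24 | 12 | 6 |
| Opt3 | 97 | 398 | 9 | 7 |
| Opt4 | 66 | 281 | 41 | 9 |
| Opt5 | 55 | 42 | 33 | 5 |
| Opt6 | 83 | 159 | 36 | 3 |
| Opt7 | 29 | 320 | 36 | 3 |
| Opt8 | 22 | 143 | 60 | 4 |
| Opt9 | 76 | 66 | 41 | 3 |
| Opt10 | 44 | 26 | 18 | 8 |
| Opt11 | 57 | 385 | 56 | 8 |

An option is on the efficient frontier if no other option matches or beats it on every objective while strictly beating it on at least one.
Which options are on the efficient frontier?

Opt2, Opt3, Opt5, Opt6, Opt9, Opt10

Opt1: dominated by Opt6 (daily riders 83≥50, capital cost 159≤202, operating cost 36≤58, build time 3≤3).
Opt2: not dominated (best capital cost).
Opt3: not dominated (best daily riders).
Opt4: dominated by Opt6 (daily riders 83≥66, capital cost 159≤281, operating cost 36≤41, build time 3≤9).
Opt5: not dominated.
Opt6: not dominated.
Opt7: dominated by Opt6 (daily riders 83≥29, capital cost 159≤320, operating cost 36≤36, build time 3≤3).
Opt8: dominated by Opt9 (daily riders 76≥22, capital cost 66≤143, operating cost 41≤60, build time 3≤4).
Opt9: not dominated.
Opt10: not dominated.
Opt11: dominated by Opt6 (daily riders 83≥57, capital cost 159≤385, operating cost 36≤56, build time 3≤8).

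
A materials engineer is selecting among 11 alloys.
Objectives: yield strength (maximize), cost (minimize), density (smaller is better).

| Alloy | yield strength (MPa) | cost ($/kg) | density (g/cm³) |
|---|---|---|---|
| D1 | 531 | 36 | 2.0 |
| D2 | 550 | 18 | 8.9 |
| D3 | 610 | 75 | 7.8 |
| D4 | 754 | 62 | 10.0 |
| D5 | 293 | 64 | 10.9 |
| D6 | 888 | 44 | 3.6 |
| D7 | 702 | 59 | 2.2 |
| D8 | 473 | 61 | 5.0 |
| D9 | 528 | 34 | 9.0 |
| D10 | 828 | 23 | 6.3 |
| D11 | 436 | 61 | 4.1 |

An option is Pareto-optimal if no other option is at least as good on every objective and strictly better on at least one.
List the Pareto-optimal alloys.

D1: not dominated (best density).
D2: not dominated (best cost).
D3: dominated by D6 (yield strength 888≥610, cost 44≤75, density 3.6≤7.8).
D4: dominated by D6 (yield strength 888≥754, cost 44≤62, density 3.6≤10.0).
D5: dominated by D1 (yield strength 531≥293, cost 36≤64, density 2.0≤10.9).
D6: not dominated (best yield strength).
D7: not dominated.
D8: dominated by D1 (yield strength 531≥473, cost 36≤61, density 2.0≤5.0).
D9: dominated by D2 (yield strength 550≥528, cost 18≤34, density 8.9≤9.0).
D10: not dominated.
D11: dominated by D1 (yield strength 531≥436, cost 36≤61, density 2.0≤4.1).

D1, D2, D6, D7, D10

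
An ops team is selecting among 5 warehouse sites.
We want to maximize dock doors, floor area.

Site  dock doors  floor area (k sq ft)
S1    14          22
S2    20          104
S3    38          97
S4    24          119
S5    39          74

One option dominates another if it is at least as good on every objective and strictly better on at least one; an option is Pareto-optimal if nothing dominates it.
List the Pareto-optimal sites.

S3, S4, S5

S1: dominated by S2 (dock doors 20≥14, floor area 104≥22).
S2: dominated by S4 (dock doors 24≥20, floor area 119≥104).
S3: not dominated.
S4: not dominated (best floor area).
S5: not dominated (best dock doors).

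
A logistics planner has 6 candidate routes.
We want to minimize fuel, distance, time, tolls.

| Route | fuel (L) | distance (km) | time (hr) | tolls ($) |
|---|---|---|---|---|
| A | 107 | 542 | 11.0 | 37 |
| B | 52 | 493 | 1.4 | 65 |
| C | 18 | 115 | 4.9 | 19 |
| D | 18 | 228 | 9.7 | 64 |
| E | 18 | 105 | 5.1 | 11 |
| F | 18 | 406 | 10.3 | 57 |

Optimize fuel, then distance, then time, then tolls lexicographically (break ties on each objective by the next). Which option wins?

First minimize fuel: best is 18, kept {C, D, E, F}.
Then minimize distance: best is 105, kept {E}.

E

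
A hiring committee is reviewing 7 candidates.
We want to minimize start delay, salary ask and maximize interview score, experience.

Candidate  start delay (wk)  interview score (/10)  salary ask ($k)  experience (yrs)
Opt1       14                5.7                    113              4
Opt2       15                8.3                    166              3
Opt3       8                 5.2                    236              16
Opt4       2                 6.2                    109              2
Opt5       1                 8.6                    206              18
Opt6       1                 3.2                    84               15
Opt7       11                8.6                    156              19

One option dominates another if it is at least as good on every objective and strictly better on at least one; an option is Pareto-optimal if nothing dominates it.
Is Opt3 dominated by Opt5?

Yes

Opt5 vs Opt3: start delay 1≤8, interview score 8.6≥5.2, salary ask 206≤236, experience 18≥16 — Opt5 is at least as good on every objective with at least one strict improvement.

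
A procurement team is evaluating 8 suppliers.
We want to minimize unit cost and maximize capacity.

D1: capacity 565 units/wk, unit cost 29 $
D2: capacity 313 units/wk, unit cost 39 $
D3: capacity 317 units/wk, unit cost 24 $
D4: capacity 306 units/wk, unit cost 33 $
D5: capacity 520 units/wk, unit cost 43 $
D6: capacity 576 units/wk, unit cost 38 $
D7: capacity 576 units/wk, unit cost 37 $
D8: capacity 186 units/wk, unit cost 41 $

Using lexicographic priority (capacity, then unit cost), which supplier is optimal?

First maximize capacity: best is 576, kept {D6, D7}.
Then minimize unit cost: best is 37, kept {D7}.

D7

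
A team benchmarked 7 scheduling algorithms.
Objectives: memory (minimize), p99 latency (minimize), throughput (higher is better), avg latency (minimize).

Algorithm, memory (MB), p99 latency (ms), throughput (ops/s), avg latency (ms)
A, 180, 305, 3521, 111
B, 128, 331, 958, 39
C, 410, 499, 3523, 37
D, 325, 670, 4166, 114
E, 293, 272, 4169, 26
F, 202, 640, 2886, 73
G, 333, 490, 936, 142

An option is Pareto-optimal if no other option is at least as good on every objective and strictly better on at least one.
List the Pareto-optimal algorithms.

A: not dominated.
B: not dominated (best memory).
C: dominated by E (memory 293≤410, p99 latency 272≤499, throughput 4169≥3523, avg latency 26≤37).
D: dominated by E (memory 293≤325, p99 latency 272≤670, throughput 4169≥4166, avg latency 26≤114).
E: not dominated (best p99 latency).
F: not dominated.
G: dominated by A (memory 180≤333, p99 latency 305≤490, throughput 3521≥936, avg latency 111≤142).

A, B, E, F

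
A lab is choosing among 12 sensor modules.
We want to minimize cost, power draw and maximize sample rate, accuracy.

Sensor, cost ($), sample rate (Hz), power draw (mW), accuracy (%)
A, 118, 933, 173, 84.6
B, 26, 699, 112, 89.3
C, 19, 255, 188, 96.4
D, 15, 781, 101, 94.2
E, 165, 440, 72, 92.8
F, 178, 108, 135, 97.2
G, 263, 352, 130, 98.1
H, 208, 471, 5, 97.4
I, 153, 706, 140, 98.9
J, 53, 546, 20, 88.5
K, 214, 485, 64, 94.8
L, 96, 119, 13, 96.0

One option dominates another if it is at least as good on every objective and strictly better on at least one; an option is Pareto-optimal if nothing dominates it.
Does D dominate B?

D vs B: cost 15≤26, sample rate 781≥699, power draw 101≤112, accuracy 94.2≥89.3 — D is at least as good on every objective with at least one strict improvement.

Yes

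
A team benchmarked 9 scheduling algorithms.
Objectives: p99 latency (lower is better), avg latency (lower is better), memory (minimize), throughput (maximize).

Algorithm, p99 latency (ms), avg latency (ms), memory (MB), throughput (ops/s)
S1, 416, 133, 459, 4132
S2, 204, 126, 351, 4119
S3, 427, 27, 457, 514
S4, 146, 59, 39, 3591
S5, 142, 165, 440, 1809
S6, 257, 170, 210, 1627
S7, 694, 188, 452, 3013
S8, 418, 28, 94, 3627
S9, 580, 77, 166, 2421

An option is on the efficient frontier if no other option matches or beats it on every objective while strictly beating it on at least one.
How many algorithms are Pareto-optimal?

S1: not dominated (best throughput).
S2: not dominated.
S3: not dominated (best avg latency).
S4: not dominated (best memory).
S5: not dominated (best p99 latency).
S6: dominated by S4 (p99 latency 146≤257, avg latency 59≤170, memory 39≤210, throughput 3591≥1627).
S7: dominated by S2 (p99 latency 204≤694, avg latency 126≤188, memory 351≤452, throughput 4119≥3013).
S8: not dominated.
S9: dominated by S4 (p99 latency 146≤580, avg latency 59≤77, memory 39≤166, throughput 3591≥2421).
Pareto-optimal: S1, S2, S3, S4, S5, S8 → 6.

6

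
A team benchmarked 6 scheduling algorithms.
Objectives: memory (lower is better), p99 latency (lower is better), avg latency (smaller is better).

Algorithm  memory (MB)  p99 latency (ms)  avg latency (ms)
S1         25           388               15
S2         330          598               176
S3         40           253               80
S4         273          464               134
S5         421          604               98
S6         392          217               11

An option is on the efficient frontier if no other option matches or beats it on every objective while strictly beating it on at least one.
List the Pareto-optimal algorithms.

S1, S3, S6

S1: not dominated (best memory).
S2: dominated by S1 (memory 25≤330, p99 latency 388≤598, avg latency 15≤176).
S3: not dominated.
S4: dominated by S1 (memory 25≤273, p99 latency 388≤464, avg latency 15≤134).
S5: dominated by S1 (memory 25≤421, p99 latency 388≤604, avg latency 15≤98).
S6: not dominated (best p99 latency).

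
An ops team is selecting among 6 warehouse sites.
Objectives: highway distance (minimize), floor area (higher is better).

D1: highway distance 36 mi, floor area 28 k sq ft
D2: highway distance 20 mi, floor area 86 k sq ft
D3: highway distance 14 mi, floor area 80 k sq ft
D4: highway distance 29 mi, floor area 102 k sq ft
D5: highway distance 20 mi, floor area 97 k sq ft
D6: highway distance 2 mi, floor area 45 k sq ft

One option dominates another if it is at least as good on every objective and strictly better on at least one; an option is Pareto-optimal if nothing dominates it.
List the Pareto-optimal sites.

D1: dominated by D2 (highway distance 20≤36, floor area 86≥28).
D2: dominated by D5 (highway distance 20≤20, floor area 97≥86).
D3: not dominated.
D4: not dominated (best floor area).
D5: not dominated.
D6: not dominated (best highway distance).

D3, D4, D5, D6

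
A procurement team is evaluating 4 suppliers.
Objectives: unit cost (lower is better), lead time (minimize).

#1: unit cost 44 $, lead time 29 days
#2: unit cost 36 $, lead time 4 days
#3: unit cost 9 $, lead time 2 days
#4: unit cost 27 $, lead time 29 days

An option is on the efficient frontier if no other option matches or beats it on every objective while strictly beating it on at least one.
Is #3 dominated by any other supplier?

No

#1: worse on unit cost (44 vs 9).
#2: worse on unit cost (36 vs 9).
#4: worse on unit cost (27 vs 9).
No option is at least as good as #3 on every objective and strictly better on one.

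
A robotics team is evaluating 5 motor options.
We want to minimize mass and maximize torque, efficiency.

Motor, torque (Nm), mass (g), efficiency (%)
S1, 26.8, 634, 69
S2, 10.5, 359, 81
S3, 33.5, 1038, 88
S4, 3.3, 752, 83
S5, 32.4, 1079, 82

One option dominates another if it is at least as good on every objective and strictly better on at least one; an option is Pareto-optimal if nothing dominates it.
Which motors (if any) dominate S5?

S3: torque 33.5≥32.4, mass 1038≤1079, efficiency 88≥82 — dominates S5.
Others (S1, S2, S4) are each worse than S5 on at least one objective.

S3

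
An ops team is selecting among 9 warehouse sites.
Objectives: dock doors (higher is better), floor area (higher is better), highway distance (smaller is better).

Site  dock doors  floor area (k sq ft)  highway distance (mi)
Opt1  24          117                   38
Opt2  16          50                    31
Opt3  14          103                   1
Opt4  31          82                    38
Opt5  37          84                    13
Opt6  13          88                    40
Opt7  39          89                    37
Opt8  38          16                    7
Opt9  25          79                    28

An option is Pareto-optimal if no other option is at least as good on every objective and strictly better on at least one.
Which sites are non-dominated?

Opt1, Opt3, Opt5, Opt7, Opt8

Opt1: not dominated (best floor area).
Opt2: dominated by Opt5 (dock doors 37≥16, floor area 84≥50, highway distance 13≤31).
Opt3: not dominated (best highway distance).
Opt4: dominated by Opt5 (dock doors 37≥31, floor area 84≥82, highway distance 13≤38).
Opt5: not dominated.
Opt6: dominated by Opt1 (dock doors 24≥13, floor area 117≥88, highway distance 38≤40).
Opt7: not dominated (best dock doors).
Opt8: not dominated.
Opt9: dominated by Opt5 (dock doors 37≥25, floor area 84≥79, highway distance 13≤28).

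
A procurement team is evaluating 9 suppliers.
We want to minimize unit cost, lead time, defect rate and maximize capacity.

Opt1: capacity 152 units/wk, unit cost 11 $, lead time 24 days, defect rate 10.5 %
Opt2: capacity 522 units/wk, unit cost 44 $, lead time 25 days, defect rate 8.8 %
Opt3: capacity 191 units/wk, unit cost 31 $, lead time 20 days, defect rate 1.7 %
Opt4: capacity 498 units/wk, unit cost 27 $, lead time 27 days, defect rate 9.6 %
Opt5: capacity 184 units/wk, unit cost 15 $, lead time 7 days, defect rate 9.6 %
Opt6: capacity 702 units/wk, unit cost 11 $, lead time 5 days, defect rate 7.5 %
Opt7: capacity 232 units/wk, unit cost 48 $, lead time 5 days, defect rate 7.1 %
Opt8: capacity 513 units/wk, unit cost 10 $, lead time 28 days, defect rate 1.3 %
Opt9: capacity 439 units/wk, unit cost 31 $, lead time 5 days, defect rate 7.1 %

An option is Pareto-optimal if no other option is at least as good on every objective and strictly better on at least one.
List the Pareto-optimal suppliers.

Opt3, Opt6, Opt8, Opt9

Opt1: dominated by Opt6 (capacity 702≥152, unit cost 11≤11, lead time 5≤24, defect rate 7.5≤10.5).
Opt2: dominated by Opt6 (capacity 702≥522, unit cost 11≤44, lead time 5≤25, defect rate 7.5≤8.8).
Opt3: not dominated.
Opt4: dominated by Opt6 (capacity 702≥498, unit cost 11≤27, lead time 5≤27, defect rate 7.5≤9.6).
Opt5: dominated by Opt6 (capacity 702≥184, unit cost 11≤15, lead time 5≤7, defect rate 7.5≤9.6).
Opt6: not dominated (best capacity).
Opt7: dominated by Opt9 (capacity 439≥232, unit cost 31≤48, lead time 5≤5, defect rate 7.1≤7.1).
Opt8: not dominated (best unit cost).
Opt9: not dominated.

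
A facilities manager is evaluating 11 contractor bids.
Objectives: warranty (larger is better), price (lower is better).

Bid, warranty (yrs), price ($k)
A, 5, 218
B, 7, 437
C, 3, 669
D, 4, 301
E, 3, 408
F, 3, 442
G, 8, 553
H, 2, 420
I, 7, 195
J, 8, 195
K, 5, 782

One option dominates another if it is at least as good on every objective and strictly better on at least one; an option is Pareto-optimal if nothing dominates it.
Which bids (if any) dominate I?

J

J: warranty 8≥7, price 195≤195 — dominates I.
Others (A, B, C, D, E, F, G, H, K) are each worse than I on at least one objective.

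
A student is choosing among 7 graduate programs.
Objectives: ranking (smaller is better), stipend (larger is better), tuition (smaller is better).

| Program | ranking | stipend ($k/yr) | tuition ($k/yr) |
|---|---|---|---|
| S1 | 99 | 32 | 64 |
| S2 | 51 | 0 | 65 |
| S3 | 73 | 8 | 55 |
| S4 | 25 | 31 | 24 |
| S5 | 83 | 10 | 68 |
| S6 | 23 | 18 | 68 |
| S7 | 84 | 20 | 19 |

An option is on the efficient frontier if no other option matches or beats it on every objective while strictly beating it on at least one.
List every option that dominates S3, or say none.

S4: ranking 25≤73, stipend 31≥8, tuition 24≤55 — dominates S3.
Others (S1, S2, S5, S6, S7) are each worse than S3 on at least one objective.

S4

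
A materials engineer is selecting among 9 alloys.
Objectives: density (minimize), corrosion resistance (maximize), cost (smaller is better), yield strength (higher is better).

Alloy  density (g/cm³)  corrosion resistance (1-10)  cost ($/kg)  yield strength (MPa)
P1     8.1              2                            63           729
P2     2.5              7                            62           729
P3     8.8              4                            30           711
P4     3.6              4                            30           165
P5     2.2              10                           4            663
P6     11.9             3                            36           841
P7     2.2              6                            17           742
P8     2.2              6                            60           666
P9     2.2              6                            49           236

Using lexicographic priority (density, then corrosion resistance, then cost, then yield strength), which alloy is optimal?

First minimize density: best is 2.2, kept {P5, P7, P8, P9}.
Then maximize corrosion resistance: best is 10, kept {P5}.

P5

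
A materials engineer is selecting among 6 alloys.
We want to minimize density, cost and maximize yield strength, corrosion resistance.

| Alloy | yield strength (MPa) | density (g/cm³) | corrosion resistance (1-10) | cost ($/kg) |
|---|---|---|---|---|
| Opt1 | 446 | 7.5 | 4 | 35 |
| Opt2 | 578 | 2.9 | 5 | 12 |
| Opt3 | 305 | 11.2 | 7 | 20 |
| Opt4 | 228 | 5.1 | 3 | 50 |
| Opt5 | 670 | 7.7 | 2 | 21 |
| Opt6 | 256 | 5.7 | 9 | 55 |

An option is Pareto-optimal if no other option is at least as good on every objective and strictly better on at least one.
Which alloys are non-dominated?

Opt1: dominated by Opt2 (yield strength 578≥446, density 2.9≤7.5, corrosion resistance 5≥4, cost 12≤35).
Opt2: not dominated (best density).
Opt3: not dominated.
Opt4: dominated by Opt2 (yield strength 578≥228, density 2.9≤5.1, corrosion resistance 5≥3, cost 12≤50).
Opt5: not dominated (best yield strength).
Opt6: not dominated (best corrosion resistance).

Opt2, Opt3, Opt5, Opt6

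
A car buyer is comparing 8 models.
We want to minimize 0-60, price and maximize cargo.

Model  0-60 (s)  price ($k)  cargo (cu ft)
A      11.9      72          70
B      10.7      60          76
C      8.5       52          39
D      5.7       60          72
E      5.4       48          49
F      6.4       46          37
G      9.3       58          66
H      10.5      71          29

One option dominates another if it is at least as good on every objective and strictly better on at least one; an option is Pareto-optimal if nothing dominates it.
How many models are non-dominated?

A: dominated by B (0-60 10.7≤11.9, price 60≤72, cargo 76≥70).
B: not dominated (best cargo).
C: dominated by E (0-60 5.4≤8.5, price 48≤52, cargo 49≥39).
D: not dominated.
E: not dominated (best 0-60).
F: not dominated (best price).
G: not dominated.
H: dominated by C (0-60 8.5≤10.5, price 52≤71, cargo 39≥29).
Pareto-optimal: B, D, E, F, G → 5.

5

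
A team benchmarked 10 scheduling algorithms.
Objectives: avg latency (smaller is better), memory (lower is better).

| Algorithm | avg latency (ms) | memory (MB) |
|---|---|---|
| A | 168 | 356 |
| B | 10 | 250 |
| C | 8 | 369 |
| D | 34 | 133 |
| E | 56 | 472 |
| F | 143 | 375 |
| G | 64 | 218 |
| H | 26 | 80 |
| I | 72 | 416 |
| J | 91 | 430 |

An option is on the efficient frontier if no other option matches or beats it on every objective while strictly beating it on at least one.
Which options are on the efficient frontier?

A: dominated by B (avg latency 10≤168, memory 250≤356).
B: not dominated.
C: not dominated (best avg latency).
D: dominated by H (avg latency 26≤34, memory 80≤133).
E: dominated by B (avg latency 10≤56, memory 250≤472).
F: dominated by B (avg latency 10≤143, memory 250≤375).
G: dominated by D (avg latency 34≤64, memory 133≤218).
H: not dominated (best memory).
I: dominated by B (avg latency 10≤72, memory 250≤416).
J: dominated by B (avg latency 10≤91, memory 250≤430).

B, C, H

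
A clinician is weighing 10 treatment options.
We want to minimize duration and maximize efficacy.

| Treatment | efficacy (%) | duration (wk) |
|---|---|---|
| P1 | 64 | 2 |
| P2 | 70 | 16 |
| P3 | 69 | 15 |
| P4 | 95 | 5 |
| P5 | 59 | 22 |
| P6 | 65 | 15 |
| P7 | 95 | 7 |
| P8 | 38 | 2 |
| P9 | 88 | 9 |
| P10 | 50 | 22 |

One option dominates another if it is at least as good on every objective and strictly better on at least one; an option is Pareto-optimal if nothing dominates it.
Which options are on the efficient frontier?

P1: not dominated.
P2: dominated by P4 (efficacy 95≥70, duration 5≤16).
P3: dominated by P4 (efficacy 95≥69, duration 5≤15).
P4: not dominated.
P5: dominated by P1 (efficacy 64≥59, duration 2≤22).
P6: dominated by P3 (efficacy 69≥65, duration 15≤15).
P7: dominated by P4 (efficacy 95≥95, duration 5≤7).
P8: dominated by P1 (efficacy 64≥38, duration 2≤2).
P9: dominated by P4 (efficacy 95≥88, duration 5≤9).
P10: dominated by P1 (efficacy 64≥50, duration 2≤22).

P1, P4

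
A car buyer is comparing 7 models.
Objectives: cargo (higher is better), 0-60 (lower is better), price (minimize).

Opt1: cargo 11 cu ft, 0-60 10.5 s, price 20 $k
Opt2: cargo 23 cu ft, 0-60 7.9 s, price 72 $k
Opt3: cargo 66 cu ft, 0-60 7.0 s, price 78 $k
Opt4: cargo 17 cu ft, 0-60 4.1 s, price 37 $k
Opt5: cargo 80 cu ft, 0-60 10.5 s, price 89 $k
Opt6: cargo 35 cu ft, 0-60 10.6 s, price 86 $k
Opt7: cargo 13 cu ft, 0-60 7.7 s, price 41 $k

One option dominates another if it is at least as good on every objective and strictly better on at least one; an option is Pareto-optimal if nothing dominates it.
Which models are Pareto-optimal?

Opt1, Opt2, Opt3, Opt4, Opt5

Opt1: not dominated (best price).
Opt2: not dominated.
Opt3: not dominated.
Opt4: not dominated (best 0-60).
Opt5: not dominated (best cargo).
Opt6: dominated by Opt3 (cargo 66≥35, 0-60 7.0≤10.6, price 78≤86).
Opt7: dominated by Opt4 (cargo 17≥13, 0-60 4.1≤7.7, price 37≤41).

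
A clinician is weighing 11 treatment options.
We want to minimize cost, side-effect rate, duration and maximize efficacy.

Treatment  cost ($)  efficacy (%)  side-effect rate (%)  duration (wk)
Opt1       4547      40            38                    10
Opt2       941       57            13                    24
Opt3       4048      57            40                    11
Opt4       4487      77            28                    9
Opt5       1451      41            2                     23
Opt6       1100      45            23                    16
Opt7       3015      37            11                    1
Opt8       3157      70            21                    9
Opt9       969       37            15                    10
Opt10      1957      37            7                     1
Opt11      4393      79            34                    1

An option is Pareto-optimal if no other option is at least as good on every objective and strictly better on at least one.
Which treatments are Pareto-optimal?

Opt2, Opt4, Opt5, Opt6, Opt8, Opt9, Opt10, Opt11

Opt1: dominated by Opt4 (cost 4487≤4547, efficacy 77≥40, side-effect rate 28≤38, duration 9≤10).
Opt2: not dominated (best cost).
Opt3: dominated by Opt8 (cost 3157≤4048, efficacy 70≥57, side-effect rate 21≤40, duration 9≤11).
Opt4: not dominated.
Opt5: not dominated (best side-effect rate).
Opt6: not dominated.
Opt7: dominated by Opt10 (cost 1957≤3015, efficacy 37≥37, side-effect rate 7≤11, duration 1≤1).
Opt8: not dominated.
Opt9: not dominated.
Opt10: not dominated.
Opt11: not dominated (best efficacy).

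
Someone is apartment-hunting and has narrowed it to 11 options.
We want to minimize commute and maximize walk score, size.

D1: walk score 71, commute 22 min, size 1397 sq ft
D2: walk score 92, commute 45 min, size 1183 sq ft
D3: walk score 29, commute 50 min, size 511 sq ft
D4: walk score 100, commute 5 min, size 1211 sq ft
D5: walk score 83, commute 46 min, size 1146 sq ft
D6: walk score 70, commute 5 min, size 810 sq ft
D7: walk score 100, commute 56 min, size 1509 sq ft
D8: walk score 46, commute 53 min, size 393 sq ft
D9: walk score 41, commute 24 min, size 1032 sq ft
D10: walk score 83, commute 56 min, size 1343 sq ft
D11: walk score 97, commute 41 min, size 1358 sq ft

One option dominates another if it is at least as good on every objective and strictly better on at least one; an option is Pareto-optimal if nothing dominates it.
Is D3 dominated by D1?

Yes

D1 vs D3: walk score 71≥29, commute 22≤50, size 1397≥511 — D1 is at least as good on every objective with at least one strict improvement.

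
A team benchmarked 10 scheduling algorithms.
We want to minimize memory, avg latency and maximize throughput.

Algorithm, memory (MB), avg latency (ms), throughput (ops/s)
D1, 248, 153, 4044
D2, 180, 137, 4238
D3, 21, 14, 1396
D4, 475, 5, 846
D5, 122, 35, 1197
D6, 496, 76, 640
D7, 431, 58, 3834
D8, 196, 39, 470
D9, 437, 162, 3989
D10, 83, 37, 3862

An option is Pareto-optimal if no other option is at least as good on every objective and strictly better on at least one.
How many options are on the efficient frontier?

D1: dominated by D2 (memory 180≤248, avg latency 137≤153, throughput 4238≥4044).
D2: not dominated (best throughput).
D3: not dominated (best memory).
D4: not dominated (best avg latency).
D5: dominated by D3 (memory 21≤122, avg latency 14≤35, throughput 1396≥1197).
D6: dominated by D3 (memory 21≤496, avg latency 14≤76, throughput 1396≥640).
D7: dominated by D10 (memory 83≤431, avg latency 37≤58, throughput 3862≥3834).
D8: dominated by D3 (memory 21≤196, avg latency 14≤39, throughput 1396≥470).
D9: dominated by D1 (memory 248≤437, avg latency 153≤162, throughput 4044≥3989).
D10: not dominated.
Pareto-optimal: D2, D3, D4, D10 → 4.

4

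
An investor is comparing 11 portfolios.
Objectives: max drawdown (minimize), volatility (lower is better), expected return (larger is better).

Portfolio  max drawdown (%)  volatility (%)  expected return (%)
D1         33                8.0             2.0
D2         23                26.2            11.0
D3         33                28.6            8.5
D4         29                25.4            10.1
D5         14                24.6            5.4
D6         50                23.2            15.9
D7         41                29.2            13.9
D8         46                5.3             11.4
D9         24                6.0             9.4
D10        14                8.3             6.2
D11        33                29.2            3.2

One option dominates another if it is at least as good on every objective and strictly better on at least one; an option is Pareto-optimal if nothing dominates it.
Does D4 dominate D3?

Yes

D4 vs D3: max drawdown 29≤33, volatility 25.4≤28.6, expected return 10.1≥8.5 — D4 is at least as good on every objective with at least one strict improvement.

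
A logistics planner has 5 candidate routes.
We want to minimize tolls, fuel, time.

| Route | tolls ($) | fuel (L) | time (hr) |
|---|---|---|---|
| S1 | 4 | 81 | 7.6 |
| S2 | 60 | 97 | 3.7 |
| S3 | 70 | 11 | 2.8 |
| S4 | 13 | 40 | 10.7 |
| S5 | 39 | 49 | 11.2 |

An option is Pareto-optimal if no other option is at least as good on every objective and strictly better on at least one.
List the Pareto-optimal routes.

S1: not dominated (best tolls).
S2: not dominated.
S3: not dominated (best fuel).
S4: not dominated.
S5: dominated by S4 (tolls 13≤39, fuel 40≤49, time 10.7≤11.2).

S1, S2, S3, S4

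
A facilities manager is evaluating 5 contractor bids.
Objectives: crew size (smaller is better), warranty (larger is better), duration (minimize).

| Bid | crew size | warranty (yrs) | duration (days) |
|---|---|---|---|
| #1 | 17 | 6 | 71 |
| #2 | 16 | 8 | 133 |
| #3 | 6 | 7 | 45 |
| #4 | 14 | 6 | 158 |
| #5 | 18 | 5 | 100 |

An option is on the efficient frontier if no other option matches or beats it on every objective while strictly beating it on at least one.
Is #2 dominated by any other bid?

#1: worse on crew size (17 vs 16).
#3: worse on warranty (7 vs 8).
#4: worse on warranty (6 vs 8).
#5: worse on crew size (18 vs 16).
No option is at least as good as #2 on every objective and strictly better on one.

No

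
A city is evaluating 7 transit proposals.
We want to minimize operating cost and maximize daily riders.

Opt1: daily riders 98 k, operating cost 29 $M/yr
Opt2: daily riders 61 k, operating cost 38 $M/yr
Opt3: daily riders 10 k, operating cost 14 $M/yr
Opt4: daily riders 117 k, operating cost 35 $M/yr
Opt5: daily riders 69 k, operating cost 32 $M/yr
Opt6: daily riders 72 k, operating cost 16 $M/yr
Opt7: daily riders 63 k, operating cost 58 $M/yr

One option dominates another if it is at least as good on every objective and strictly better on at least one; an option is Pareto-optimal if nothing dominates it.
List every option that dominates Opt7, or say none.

Opt1, Opt4, Opt5, Opt6

Opt1: daily riders 98≥63, operating cost 29≤58 — dominates Opt7.
Opt4: daily riders 117≥63, operating cost 35≤58 — dominates Opt7.
Opt5: daily riders 69≥63, operating cost 32≤58 — dominates Opt7.
Opt6: daily riders 72≥63, operating cost 16≤58 — dominates Opt7.
Others (Opt2, Opt3) are each worse than Opt7 on at least one objective.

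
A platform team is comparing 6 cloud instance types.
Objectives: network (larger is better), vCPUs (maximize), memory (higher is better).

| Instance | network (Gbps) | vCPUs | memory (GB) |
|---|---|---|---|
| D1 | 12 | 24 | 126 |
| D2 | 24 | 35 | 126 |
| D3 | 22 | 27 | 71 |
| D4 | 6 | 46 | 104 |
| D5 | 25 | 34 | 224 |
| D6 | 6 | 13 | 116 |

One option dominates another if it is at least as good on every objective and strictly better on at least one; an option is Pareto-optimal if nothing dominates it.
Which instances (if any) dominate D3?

D2: network 24≥22, vCPUs 35≥27, memory 126≥71 — dominates D3.
D5: network 25≥22, vCPUs 34≥27, memory 224≥71 — dominates D3.
Others (D1, D4, D6) are each worse than D3 on at least one objective.

D2, D5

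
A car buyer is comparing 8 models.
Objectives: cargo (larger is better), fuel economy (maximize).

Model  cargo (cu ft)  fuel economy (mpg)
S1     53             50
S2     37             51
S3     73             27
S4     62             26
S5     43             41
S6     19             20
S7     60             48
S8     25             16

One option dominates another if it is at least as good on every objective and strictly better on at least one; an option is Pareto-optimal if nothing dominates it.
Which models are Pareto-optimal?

S1, S2, S3, S7

S1: not dominated.
S2: not dominated (best fuel economy).
S3: not dominated (best cargo).
S4: dominated by S3 (cargo 73≥62, fuel economy 27≥26).
S5: dominated by S1 (cargo 53≥43, fuel economy 50≥41).
S6: dominated by S1 (cargo 53≥19, fuel economy 50≥20).
S7: not dominated.
S8: dominated by S1 (cargo 53≥25, fuel economy 50≥16).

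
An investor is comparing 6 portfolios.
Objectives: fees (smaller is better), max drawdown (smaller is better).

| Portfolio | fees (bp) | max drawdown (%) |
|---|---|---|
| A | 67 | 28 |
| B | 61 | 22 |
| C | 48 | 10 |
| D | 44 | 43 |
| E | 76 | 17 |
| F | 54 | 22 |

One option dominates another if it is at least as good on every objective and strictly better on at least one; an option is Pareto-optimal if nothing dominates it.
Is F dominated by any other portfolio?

Yes

C vs F: fees 48≤54, max drawdown 10≤22 — C is at least as good on every objective and strictly better on at least one, so C dominates F.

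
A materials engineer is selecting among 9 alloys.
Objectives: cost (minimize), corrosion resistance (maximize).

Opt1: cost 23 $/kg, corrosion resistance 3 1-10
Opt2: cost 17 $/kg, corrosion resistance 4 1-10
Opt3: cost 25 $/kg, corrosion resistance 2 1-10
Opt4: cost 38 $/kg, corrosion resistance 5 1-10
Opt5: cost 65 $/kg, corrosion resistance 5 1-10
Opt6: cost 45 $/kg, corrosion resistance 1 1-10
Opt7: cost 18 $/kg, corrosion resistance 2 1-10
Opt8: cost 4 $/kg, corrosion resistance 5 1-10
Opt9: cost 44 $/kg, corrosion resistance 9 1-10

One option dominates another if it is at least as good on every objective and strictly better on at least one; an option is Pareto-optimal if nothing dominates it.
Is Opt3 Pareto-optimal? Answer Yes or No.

Opt1 vs Opt3: cost 23≤25, corrosion resistance 3≥2 — Opt1 is at least as good on every objective and strictly better on at least one, so Opt1 dominates Opt3.

No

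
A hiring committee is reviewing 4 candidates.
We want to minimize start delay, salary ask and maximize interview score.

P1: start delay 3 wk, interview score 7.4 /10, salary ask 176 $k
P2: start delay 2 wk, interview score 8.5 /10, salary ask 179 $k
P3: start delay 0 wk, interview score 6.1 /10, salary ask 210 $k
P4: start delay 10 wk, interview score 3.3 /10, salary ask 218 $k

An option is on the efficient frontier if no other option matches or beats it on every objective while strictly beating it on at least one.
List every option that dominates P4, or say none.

P1: start delay 3≤10, interview score 7.4≥3.3, salary ask 176≤218 — dominates P4.
P2: start delay 2≤10, interview score 8.5≥3.3, salary ask 179≤218 — dominates P4.
P3: start delay 0≤10, interview score 6.1≥3.3, salary ask 210≤218 — dominates P4.

P1, P2, P3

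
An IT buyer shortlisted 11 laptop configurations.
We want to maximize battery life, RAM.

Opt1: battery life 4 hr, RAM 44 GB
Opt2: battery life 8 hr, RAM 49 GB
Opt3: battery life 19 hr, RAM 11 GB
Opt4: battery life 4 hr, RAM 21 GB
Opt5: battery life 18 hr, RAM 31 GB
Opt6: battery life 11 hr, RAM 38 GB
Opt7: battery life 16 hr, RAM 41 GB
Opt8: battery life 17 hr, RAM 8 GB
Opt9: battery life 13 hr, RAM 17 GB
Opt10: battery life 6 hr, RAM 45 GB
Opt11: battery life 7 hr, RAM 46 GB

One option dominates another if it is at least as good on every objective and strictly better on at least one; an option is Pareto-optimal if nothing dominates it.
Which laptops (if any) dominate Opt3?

none

Opt1: worse on battery life (4 vs 19).
Opt2: worse on battery life (8 vs 19).
Opt4: worse on battery life (4 vs 19).
Opt5: worse on battery life (18 vs 19).
Opt6: worse on battery life (11 vs 19).
Opt7: worse on battery life (16 vs 19).
Opt8: worse on battery life (17 vs 19).
Opt9: worse on battery life (13 vs 19).
Opt10: worse on battery life (6 vs 19).
Opt11: worse on battery life (7 vs 19).
No option dominates Opt3.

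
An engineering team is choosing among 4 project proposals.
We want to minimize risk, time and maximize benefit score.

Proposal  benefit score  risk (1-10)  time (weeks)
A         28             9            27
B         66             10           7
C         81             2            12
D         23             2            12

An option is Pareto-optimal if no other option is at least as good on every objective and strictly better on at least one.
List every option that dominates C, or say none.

A: worse on benefit score (28 vs 81).
B: worse on benefit score (66 vs 81).
D: worse on benefit score (23 vs 81).
No option dominates C.

none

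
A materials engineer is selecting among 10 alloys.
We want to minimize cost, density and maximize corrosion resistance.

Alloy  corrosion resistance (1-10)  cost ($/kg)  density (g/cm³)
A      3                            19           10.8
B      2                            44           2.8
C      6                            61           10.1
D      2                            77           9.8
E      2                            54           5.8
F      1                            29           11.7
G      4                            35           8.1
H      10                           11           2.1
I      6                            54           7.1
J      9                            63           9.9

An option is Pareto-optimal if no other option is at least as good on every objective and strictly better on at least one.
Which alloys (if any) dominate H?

none

A: worse on corrosion resistance (3 vs 10).
B: worse on corrosion resistance (2 vs 10).
C: worse on corrosion resistance (6 vs 10).
D: worse on corrosion resistance (2 vs 10).
E: worse on corrosion resistance (2 vs 10).
F: worse on corrosion resistance (1 vs 10).
G: worse on corrosion resistance (4 vs 10).
I: worse on corrosion resistance (6 vs 10).
J: worse on corrosion resistance (9 vs 10).
No option dominates H.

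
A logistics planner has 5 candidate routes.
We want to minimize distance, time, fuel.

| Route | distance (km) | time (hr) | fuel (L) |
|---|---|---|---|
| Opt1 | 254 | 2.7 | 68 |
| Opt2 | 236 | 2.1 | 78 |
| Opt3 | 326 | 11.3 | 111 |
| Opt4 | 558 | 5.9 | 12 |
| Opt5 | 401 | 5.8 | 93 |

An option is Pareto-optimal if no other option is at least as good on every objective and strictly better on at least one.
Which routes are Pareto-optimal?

Opt1: not dominated.
Opt2: not dominated (best distance).
Opt3: dominated by Opt1 (distance 254≤326, time 2.7≤11.3, fuel 68≤111).
Opt4: not dominated (best fuel).
Opt5: dominated by Opt1 (distance 254≤401, time 2.7≤5.8, fuel 68≤93).

Opt1, Opt2, Opt4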